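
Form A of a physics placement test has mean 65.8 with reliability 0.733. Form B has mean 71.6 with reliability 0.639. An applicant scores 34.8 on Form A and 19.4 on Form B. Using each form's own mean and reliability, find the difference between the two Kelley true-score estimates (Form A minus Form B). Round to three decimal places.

T̂_A = 0.733(34.8) + 0.267(65.8) = 43.07700
T̂_B = 0.639(19.4) + 0.361(71.6) = 38.24420
T̂_A − T̂_B = 4.83280

4.833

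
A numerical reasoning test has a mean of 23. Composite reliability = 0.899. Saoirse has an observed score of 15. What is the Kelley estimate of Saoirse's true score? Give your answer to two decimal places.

15.81

T̂ = ρX + (1 − ρ)μ
  = 0.899 × 15 + 0.101 × 23
  = 13.485 + 2.323
  = 15.808
  ≈ 15.81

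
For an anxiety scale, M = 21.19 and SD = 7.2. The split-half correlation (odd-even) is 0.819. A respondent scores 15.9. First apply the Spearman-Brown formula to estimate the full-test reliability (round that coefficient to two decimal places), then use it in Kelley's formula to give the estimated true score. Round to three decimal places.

16.429

Spearman-Brown: ρ = 2r/(1 + r) = 2(0.819)/(1 + 0.819) = 1.6380/1.819 = 0.9005 → 0.90
Kelley's formula gives T̂ = 0.90·15.9 + 0.10·21.19 = 14.310 + 2.1190 = 16.4290.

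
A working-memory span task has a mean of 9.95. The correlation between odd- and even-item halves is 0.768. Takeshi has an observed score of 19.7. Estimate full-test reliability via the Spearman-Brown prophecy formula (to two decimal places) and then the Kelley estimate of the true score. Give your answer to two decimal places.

Spearman-Brown: ρ = 2r/(1 + r) = 2(0.768)/(1 + 0.768) = 1.5360/1.768 = 0.8688 → 0.87
T̂ = 0.87(19.7) + 0.13(9.95) = 17.139 + 1.2935 = 18.432 → 18.43

18.43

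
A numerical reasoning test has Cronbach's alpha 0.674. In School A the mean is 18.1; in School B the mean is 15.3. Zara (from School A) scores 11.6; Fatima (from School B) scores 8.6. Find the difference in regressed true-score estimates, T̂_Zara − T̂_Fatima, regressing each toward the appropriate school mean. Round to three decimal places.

2.935

T̂_Zara = 0.674(11.6) + 0.326(18.1) = 13.71900
T̂_Fatima = 0.674(8.6) + 0.326(15.3) = 10.78420
Difference = 13.71900 − 10.78420 = 2.93480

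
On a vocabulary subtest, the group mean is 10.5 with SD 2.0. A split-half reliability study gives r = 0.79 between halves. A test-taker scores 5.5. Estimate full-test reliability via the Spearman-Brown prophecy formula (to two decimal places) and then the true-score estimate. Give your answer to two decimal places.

6.10

Spearman-Brown: ρ = 2r/(1 + r) = 2(0.79)/(1 + 0.79) = 1.580/1.79 = 0.8827 → 0.88
Kelley's formula gives T̂ = 0.88·5.5 + 0.12·10.5 = 4.840 + 1.260 = 6.100.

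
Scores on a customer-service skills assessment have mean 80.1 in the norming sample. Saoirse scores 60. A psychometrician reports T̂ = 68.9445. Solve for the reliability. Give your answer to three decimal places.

T̂ = ρX + (1 − ρ)μ  ⇒  T̂ − μ = ρ(X − μ)
ρ = (T̂ − μ)/(X − μ) = (68.9445 − 80.1) / (60 − 80.1) = -11.1555 / -20.1 = 0.55500

0.555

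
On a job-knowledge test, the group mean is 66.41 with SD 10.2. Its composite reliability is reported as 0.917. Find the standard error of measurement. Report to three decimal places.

SEM = SD · √(1 − ρ) = 10.2 × √0.083 = 10.2 × 0.2881 = 2.9386

2.939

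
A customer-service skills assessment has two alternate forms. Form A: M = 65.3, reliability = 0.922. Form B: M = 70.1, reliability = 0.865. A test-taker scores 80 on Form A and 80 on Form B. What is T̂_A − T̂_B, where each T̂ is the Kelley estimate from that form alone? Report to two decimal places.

T̂_A = 0.922(80) + 0.078(65.3) = 78.8534
T̂_B = 0.865(80) + 0.135(70.1) = 78.6635
T̂_A − T̂_B = 0.1899

0.19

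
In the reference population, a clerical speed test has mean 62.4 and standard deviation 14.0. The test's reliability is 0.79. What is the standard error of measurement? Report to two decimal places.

SEM = SD · √(1 − ρ) = 14.0 × √0.21 = 14.0 × 0.4583 = 6.416

6.42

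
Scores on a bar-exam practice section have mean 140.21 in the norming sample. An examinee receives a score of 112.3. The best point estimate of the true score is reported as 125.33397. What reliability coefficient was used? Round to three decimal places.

T̂ = ρX + (1 − ρ)μ  ⇒  T̂ − μ = ρ(X − μ)
ρ = (T̂ − μ)/(X − μ) = (125.33397 − 140.21) / (112.3 − 140.21) = -14.87603 / -27.91 = 0.53300

0.533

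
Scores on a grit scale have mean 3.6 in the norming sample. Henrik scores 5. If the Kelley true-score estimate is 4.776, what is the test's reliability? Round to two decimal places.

0.84

T̂ = ρX + (1 − ρ)μ  ⇒  T̂ − μ = ρ(X − μ)
ρ = (T̂ − μ)/(X − μ) = (4.776 − 3.6) / (5 − 3.6) = 1.176 / 1.4 = 0.8400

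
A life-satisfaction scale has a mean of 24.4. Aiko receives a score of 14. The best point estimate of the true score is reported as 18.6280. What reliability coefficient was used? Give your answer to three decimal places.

T̂ = ρX + (1 − ρ)μ  ⇒  T̂ − μ = ρ(X − μ)
ρ = (T̂ − μ)/(X − μ) = (18.6280 − 24.4) / (14 − 24.4) = -5.7720 / -10.4 = 0.55500

0.555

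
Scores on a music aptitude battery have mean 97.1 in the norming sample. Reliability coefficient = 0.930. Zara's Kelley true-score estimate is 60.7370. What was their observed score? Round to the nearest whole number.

T̂ = ρX + (1 − ρ)μ  ⇒  X = (T̂ − (1 − ρ)μ) / ρ
X = (60.7370 − 0.070 × 97.1) / 0.930 = (60.7370 − 6.7970) / 0.930 = 53.9400 / 0.930 = 58.00

58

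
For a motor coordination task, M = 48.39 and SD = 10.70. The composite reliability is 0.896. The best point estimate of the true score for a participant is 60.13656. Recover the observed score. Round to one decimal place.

61.5

T̂ = ρX + (1 − ρ)μ  ⇒  X = (T̂ − (1 − ρ)μ) / ρ
X = (60.13656 − 0.104 × 48.39) / 0.896 = (60.13656 − 5.03256) / 0.896 = 55.10400 / 0.896 = 61.500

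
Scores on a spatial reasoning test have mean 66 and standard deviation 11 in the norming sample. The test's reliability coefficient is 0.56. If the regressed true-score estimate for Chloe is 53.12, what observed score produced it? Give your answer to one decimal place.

43.0

T̂ = ρX + (1 − ρ)μ  ⇒  X = (T̂ − (1 − ρ)μ) / ρ
X = (53.12 − 0.44 × 66) / 0.56 = (53.12 − 29.04) / 0.56 = 24.08 / 0.56 = 43.000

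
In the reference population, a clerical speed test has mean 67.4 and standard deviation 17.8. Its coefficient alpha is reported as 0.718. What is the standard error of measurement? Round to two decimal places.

9.45

SEM = SD · √(1 − ρ) = 17.8 × √0.282 = 17.8 × 0.5310 = 9.452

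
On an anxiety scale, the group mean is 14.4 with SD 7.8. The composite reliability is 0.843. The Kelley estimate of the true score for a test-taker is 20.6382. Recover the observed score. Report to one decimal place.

T̂ = ρX + (1 − ρ)μ  ⇒  X = (T̂ − (1 − ρ)μ) / ρ
X = (20.6382 − 0.157 × 14.4) / 0.843 = (20.6382 − 2.2608) / 0.843 = 18.3774 / 0.843 = 21.800

21.8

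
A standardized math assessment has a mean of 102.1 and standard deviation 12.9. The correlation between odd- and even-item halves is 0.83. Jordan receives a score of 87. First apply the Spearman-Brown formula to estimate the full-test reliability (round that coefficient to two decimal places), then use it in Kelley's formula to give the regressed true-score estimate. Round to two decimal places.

Spearman-Brown: ρ = 2r/(1 + r) = 2(0.83)/(1 + 0.83) = 1.660/1.83 = 0.9071 → 0.91
T̂ = 0.91(87) + 0.09(102.1) = 79.17 + 9.189 = 88.359 → 88.36

88.36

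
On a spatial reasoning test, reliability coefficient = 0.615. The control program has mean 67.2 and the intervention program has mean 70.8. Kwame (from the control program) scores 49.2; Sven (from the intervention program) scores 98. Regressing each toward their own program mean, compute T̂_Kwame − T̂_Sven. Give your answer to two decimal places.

T̂_Kwame = 0.615(49.2) + 0.385(67.2) = 56.1300
T̂_Sven = 0.615(98) + 0.385(70.8) = 87.5280
Difference = 56.1300 − 87.5280 = -31.3980

-31.40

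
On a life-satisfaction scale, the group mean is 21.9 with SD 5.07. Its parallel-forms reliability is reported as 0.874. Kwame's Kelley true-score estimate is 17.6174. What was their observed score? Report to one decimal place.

17.0

T̂ = ρX + (1 − ρ)μ  ⇒  X = (T̂ − (1 − ρ)μ) / ρ
X = (17.6174 − 0.126 × 21.9) / 0.874 = (17.6174 − 2.7594) / 0.874 = 14.8580 / 0.874 = 17.000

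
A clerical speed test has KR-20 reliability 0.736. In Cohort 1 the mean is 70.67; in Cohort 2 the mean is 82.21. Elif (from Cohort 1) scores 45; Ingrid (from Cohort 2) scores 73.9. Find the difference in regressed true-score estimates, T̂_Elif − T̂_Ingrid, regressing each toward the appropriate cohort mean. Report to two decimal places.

-24.32

T̂_Elif = 0.736(45) + 0.264(70.67) = 51.7769
T̂_Ingrid = 0.736(73.9) + 0.264(82.21) = 76.0938
Difference = 51.7769 − 76.0938 = -24.3170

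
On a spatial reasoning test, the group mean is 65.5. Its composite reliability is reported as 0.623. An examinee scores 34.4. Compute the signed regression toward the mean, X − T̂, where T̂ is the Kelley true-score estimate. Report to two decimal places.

T̂ = ρX + (1 − ρ)μ
  = 0.623 × 34.4 + 0.377 × 65.5
  = 21.4312 + 24.6935
  = 46.1247
  ≈ 46.125
X − T̂ = 34.4 − 46.125 = -11.725 → -11.72

-11.72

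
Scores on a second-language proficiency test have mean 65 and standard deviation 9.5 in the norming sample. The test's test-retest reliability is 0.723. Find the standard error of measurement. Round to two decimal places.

SEM = SD · √(1 − ρ) = 9.5 × √0.277 = 9.5 × 0.5263 = 5.000

5.00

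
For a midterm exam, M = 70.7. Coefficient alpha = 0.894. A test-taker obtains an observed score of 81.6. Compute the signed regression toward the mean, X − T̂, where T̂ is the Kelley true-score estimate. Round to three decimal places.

1.155

Regress the observed score toward the mean by the unreliability: T̂ = 0.894·81.6 + 0.106·70.7 = 72.9504 + 7.4942 = 80.44460.
X − T̂ = 81.6 − 80.4446 = 1.1554 → 1.155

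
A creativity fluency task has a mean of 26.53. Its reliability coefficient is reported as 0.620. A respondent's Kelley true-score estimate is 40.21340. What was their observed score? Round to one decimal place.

T̂ = ρX + (1 − ρ)μ  ⇒  X = (T̂ − (1 − ρ)μ) / ρ
X = (40.21340 − 0.380 × 26.53) / 0.620 = (40.21340 − 10.08140) / 0.620 = 30.13200 / 0.620 = 48.600

48.6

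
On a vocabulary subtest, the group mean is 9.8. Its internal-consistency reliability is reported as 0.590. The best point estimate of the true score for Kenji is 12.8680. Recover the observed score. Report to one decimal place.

T̂ = ρX + (1 − ρ)μ  ⇒  X = (T̂ − (1 − ρ)μ) / ρ
X = (12.8680 − 0.410 × 9.8) / 0.590 = (12.8680 − 4.0180) / 0.590 = 8.8500 / 0.590 = 15.000

15.0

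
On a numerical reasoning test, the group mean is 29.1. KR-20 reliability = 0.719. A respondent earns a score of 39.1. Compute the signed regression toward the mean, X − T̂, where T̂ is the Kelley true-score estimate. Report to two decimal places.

2.81

T̂ = 0.719(39.1) + 0.281(29.1) = 28.1129 + 8.1771 = 36.2900 → 36.290
X − T̂ = 39.1 − 36.290 = 2.810 → 2.81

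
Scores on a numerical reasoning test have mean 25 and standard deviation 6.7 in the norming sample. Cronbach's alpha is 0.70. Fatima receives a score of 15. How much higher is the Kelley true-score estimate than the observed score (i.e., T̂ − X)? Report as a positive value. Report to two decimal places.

T̂ = 0.70(15) + 0.30(25) = 10.50 + 7.50 = 18.0000 → 18.000
T̂ − X = 18.000 − 15 = 3.000 → 3.00

3.00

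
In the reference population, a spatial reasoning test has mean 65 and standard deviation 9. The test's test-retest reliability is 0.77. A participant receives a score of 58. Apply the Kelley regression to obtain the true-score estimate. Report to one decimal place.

T̂ = ρX + (1 − ρ)μ
  = 0.77 × 58 + 0.23 × 65
  = 44.66 + 14.95
  = 59.61
  ≈ 59.6

59.6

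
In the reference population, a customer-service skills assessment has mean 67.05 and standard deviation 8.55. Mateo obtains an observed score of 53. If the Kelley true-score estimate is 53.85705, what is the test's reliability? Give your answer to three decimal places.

0.939

T̂ = ρX + (1 − ρ)μ  ⇒  T̂ − μ = ρ(X − μ)
ρ = (T̂ − μ)/(X − μ) = (53.85705 − 67.05) / (53 − 67.05) = -13.19295 / -14.05 = 0.93900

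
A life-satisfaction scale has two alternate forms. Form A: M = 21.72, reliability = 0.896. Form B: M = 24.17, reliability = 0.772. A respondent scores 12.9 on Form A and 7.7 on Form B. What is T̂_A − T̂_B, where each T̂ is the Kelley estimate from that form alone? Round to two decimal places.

T̂_A = 0.896(12.9) + 0.104(21.72) = 13.8173
T̂_B = 0.772(7.7) + 0.228(24.17) = 11.4552
T̂_A − T̂_B = 2.3621

2.36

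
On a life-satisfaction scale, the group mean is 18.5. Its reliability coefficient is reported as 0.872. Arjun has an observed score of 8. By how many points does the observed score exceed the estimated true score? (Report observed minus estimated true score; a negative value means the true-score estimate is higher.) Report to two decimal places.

-1.34

T̂ = 0.872(8) + 0.128(18.5) = 6.976 + 2.3680 = 9.3440 → 9.344
X − T̂ = 8 − 9.344 = -1.344 → -1.34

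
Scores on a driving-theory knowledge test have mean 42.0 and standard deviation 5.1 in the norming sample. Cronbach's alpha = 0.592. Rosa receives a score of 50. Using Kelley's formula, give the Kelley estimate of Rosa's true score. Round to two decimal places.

Regress the observed score toward the mean by the unreliability: T̂ = 0.592·50 + 0.408·42.0 = 29.600 + 17.1360 = 46.736.

46.74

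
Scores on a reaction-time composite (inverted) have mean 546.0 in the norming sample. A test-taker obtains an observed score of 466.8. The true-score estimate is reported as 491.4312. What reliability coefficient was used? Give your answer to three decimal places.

0.689

T̂ = ρX + (1 − ρ)μ  ⇒  T̂ − μ = ρ(X − μ)
ρ = (T̂ − μ)/(X − μ) = (491.4312 − 546.0) / (466.8 − 546.0) = -54.5688 / -79.2 = 0.68900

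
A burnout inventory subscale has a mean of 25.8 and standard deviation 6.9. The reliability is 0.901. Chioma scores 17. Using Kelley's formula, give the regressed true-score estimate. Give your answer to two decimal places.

17.87

T̂ = 0.901(17) + 0.099(25.8) = 15.317 + 2.5542 = 17.871 → 17.87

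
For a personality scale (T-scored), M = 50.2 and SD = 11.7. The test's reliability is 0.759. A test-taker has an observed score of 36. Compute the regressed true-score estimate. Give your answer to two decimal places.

T̂ = 0.759(36) + 0.241(50.2) = 27.324 + 12.0982 = 39.422 → 39.42

39.42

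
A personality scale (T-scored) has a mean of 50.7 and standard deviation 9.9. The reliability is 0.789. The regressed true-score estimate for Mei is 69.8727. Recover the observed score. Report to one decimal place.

75.0

T̂ = ρX + (1 − ρ)μ  ⇒  X = (T̂ − (1 − ρ)μ) / ρ
X = (69.8727 − 0.211 × 50.7) / 0.789 = (69.8727 − 10.6977) / 0.789 = 59.1750 / 0.789 = 75.000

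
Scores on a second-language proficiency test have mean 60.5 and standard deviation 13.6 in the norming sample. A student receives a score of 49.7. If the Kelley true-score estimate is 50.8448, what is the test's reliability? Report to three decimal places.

T̂ = ρX + (1 − ρ)μ  ⇒  T̂ − μ = ρ(X − μ)
ρ = (T̂ − μ)/(X − μ) = (50.8448 − 60.5) / (49.7 − 60.5) = -9.6552 / -10.8 = 0.89400

0.894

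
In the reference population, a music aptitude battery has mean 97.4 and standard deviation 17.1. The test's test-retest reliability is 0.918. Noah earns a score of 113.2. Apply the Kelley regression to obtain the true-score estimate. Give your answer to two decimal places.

111.90

T̂ = ρX + (1 − ρ)μ
  = 0.918 × 113.2 + 0.082 × 97.4
  = 103.9176 + 7.9868
  = 111.904
  ≈ 111.90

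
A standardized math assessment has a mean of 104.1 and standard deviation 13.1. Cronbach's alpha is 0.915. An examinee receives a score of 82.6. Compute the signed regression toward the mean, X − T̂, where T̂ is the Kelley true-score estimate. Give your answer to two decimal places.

T̂ = 0.915(82.6) + 0.085(104.1) = 75.5790 + 8.8485 = 84.4275 → 84.427
X − T̂ = 82.6 − 84.427 = -1.828 → -1.83

-1.83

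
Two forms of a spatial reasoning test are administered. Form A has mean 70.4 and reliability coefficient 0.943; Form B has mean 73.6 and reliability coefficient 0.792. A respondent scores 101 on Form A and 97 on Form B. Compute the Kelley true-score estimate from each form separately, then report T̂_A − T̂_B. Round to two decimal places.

7.12

T̂_A = 0.943(101) + 0.057(70.4) = 99.2558
T̂_B = 0.792(97) + 0.208(73.6) = 92.1328
T̂_A − T̂_B = 7.1230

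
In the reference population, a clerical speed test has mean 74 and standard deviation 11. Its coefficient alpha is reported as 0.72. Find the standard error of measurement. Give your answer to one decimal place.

5.8

SEM = SD · √(1 − ρ) = 11 × √0.28 = 11 × 0.5292 = 5.821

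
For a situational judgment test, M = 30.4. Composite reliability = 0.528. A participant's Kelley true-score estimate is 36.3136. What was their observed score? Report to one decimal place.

41.6

T̂ = ρX + (1 − ρ)μ  ⇒  X = (T̂ − (1 − ρ)μ) / ρ
X = (36.3136 − 0.472 × 30.4) / 0.528 = (36.3136 − 14.3488) / 0.528 = 21.9648 / 0.528 = 41.600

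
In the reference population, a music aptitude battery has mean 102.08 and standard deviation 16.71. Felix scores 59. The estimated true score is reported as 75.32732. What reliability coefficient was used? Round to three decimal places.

0.621

T̂ = ρX + (1 − ρ)μ  ⇒  T̂ − μ = ρ(X − μ)
ρ = (T̂ − μ)/(X − μ) = (75.32732 − 102.08) / (59 − 102.08) = -26.75268 / -43.08 = 0.62100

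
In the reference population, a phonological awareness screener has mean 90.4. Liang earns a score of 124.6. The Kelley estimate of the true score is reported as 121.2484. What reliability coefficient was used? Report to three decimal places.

0.902

T̂ = ρX + (1 − ρ)μ  ⇒  T̂ − μ = ρ(X − μ)
ρ = (T̂ − μ)/(X − μ) = (121.2484 − 90.4) / (124.6 − 90.4) = 30.8484 / 34.2 = 0.90200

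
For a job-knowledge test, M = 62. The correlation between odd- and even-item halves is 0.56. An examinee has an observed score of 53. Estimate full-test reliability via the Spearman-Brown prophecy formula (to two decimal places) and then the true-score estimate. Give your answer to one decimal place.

55.5

Spearman-Brown: ρ = 2r/(1 + r) = 2(0.56)/(1 + 0.56) = 1.120/1.56 = 0.7179 → 0.72
Regress the observed score toward the mean by the unreliability: T̂ = 0.72·53 + 0.28·62 = 38.16 + 17.36 = 55.52.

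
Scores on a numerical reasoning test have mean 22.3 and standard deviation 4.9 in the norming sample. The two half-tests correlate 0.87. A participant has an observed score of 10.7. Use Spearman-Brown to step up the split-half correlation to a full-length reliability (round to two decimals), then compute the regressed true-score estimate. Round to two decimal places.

Spearman-Brown: ρ = 2r/(1 + r) = 2(0.87)/(1 + 0.87) = 1.740/1.87 = 0.9305 → 0.93
T̂ = ρX + (1 − ρ)μ
  = 0.93 × 10.7 + 0.07 × 22.3
  = 9.951 + 1.561
  = 11.512
  ≈ 11.51

11.51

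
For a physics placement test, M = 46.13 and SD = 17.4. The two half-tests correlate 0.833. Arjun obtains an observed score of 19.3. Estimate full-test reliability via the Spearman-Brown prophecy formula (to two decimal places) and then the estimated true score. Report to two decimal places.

Spearman-Brown: ρ = 2r/(1 + r) = 2(0.833)/(1 + 0.833) = 1.6660/1.833 = 0.9089 → 0.91
T̂ = ρX + (1 − ρ)μ
  = 0.91 × 19.3 + 0.09 × 46.13
  = 17.563 + 4.1517
  = 21.715
  ≈ 21.71

21.71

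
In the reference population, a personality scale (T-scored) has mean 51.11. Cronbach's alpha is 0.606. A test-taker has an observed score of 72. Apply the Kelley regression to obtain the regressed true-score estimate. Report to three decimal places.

63.769

T̂ = ρX + (1 − ρ)μ
  = 0.606 × 72 + 0.394 × 51.11
  = 43.632 + 20.13734
  = 63.7693
  ≈ 63.769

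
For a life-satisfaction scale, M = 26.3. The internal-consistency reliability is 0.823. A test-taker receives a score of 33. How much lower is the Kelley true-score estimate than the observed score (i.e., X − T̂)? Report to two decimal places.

1.19

T̂ = ρX + (1 − ρ)μ
  = 0.823 × 33 + 0.177 × 26.3
  = 27.159 + 4.6551
  = 31.8141
  ≈ 31.814
X − T̂ = 33 − 31.814 = 1.186 → 1.19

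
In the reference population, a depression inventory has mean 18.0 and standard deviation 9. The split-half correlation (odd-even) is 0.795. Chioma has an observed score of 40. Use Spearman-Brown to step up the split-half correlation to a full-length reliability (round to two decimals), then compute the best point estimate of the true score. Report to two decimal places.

Spearman-Brown: ρ = 2r/(1 + r) = 2(0.795)/(1 + 0.795) = 1.5900/1.795 = 0.8858 → 0.89
Regress the observed score toward the mean by the unreliability: T̂ = 0.89·40 + 0.11·18.0 = 35.60 + 1.980 = 37.580.

37.58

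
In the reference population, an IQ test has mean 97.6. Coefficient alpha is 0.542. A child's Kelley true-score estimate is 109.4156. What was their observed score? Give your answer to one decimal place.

119.4

T̂ = ρX + (1 − ρ)μ  ⇒  X = (T̂ − (1 − ρ)μ) / ρ
X = (109.4156 − 0.458 × 97.6) / 0.542 = (109.4156 − 44.7008) / 0.542 = 64.7148 / 0.542 = 119.400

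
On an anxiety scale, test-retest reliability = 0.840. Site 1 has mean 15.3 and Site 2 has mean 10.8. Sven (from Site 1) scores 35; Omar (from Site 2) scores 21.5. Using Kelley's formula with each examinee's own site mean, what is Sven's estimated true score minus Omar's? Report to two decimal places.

12.06

T̂_Sven = 0.840(35) + 0.160(15.3) = 31.8480
T̂_Omar = 0.840(21.5) + 0.160(10.8) = 19.7880
Difference = 31.8480 − 19.7880 = 12.0600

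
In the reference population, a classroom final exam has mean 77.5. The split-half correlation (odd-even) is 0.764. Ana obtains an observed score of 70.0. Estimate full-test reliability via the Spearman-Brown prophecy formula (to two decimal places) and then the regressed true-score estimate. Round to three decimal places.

70.975

Spearman-Brown: ρ = 2r/(1 + r) = 2(0.764)/(1 + 0.764) = 1.5280/1.764 = 0.8662 → 0.87
T̂ = 0.87(70.0) + 0.13(77.5) = 60.900 + 10.075 = 70.9750 → 70.975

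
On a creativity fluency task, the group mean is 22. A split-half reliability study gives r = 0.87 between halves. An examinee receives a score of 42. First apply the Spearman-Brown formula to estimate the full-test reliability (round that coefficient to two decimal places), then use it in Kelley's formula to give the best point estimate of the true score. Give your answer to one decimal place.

Spearman-Brown: ρ = 2r/(1 + r) = 2(0.87)/(1 + 0.87) = 1.740/1.87 = 0.9305 → 0.93
T̂ = ρX + (1 − ρ)μ
  = 0.93 × 42 + 0.07 × 22
  = 39.06 + 1.54
  = 40.60
  ≈ 40.6

40.6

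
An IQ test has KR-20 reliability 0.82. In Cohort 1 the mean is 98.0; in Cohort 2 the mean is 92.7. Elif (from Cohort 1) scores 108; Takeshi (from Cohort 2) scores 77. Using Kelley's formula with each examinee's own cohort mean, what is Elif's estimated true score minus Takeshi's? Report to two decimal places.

T̂_Elif = 0.82(108) + 0.18(98.0) = 106.2000
T̂_Takeshi = 0.82(77) + 0.18(92.7) = 79.8260
Difference = 106.2000 − 79.8260 = 26.3740

26.37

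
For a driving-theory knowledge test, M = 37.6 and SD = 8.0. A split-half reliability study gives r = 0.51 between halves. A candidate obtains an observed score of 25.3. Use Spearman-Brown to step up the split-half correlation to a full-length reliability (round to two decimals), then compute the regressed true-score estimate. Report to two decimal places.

29.24

Spearman-Brown: ρ = 2r/(1 + r) = 2(0.51)/(1 + 0.51) = 1.020/1.51 = 0.6755 → 0.68
Weight the observed score by reliability and the mean by (1 − reliability): T̂ = 0.68·25.3 + 0.32·37.6 = 17.204 + 12.032 = 29.236.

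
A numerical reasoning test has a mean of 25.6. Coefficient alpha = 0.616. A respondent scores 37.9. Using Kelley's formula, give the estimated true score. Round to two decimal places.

Kelley's formula gives T̂ = 0.616·37.9 + 0.384·25.6 = 23.3464 + 9.8304 = 33.177.

33.18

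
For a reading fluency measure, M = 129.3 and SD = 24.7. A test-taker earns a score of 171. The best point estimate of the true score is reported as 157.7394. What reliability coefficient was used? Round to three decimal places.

T̂ = ρX + (1 − ρ)μ  ⇒  T̂ − μ = ρ(X − μ)
ρ = (T̂ − μ)/(X − μ) = (157.7394 − 129.3) / (171 − 129.3) = 28.4394 / 41.7 = 0.68200

0.682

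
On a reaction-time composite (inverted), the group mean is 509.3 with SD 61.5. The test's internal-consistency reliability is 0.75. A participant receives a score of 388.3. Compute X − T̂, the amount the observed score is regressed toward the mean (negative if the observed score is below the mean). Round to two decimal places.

-30.25

T̂ = 0.75(388.3) + 0.25(509.3) = 291.225 + 127.325 = 418.5500 → 418.550
X − T̂ = 388.3 − 418.550 = -30.250 → -30.25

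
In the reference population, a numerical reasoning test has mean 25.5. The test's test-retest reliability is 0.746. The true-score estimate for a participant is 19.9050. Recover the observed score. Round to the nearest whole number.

T̂ = ρX + (1 − ρ)μ  ⇒  X = (T̂ − (1 − ρ)μ) / ρ
X = (19.9050 − 0.254 × 25.5) / 0.746 = (19.9050 − 6.4770) / 0.746 = 13.4280 / 0.746 = 18.00

18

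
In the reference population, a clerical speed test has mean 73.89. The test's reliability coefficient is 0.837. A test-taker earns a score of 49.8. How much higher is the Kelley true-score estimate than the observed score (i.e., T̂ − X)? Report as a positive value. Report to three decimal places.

T̂ = 0.837(49.8) + 0.163(73.89) = 41.6826 + 12.04407 = 53.72667 → 53.7267
T̂ − X = 53.7267 − 49.8 = 3.9267 → 3.927

3.927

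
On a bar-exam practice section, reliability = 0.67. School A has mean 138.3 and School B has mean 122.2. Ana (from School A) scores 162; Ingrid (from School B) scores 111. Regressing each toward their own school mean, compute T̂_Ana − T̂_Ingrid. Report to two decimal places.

T̂_Ana = 0.67(162) + 0.33(138.3) = 154.1790
T̂_Ingrid = 0.67(111) + 0.33(122.2) = 114.6960
Difference = 154.1790 − 114.6960 = 39.4830

39.48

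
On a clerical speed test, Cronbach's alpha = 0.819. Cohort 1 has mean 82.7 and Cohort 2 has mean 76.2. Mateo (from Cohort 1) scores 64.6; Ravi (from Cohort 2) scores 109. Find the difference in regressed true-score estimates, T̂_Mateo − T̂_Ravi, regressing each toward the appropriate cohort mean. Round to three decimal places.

T̂_Mateo = 0.819(64.6) + 0.181(82.7) = 67.87610
T̂_Ravi = 0.819(109) + 0.181(76.2) = 103.06320
Difference = 67.87610 − 103.06320 = -35.18710

-35.187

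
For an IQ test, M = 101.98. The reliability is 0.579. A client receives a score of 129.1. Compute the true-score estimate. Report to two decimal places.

117.68

Regress the observed score toward the mean by the unreliability: T̂ = 0.579·129.1 + 0.421·101.98 = 74.7489 + 42.93358 = 117.682.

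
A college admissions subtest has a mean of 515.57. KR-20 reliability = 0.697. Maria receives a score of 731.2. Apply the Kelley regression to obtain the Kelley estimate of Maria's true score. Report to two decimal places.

T̂ = 0.697(731.2) + 0.303(515.57) = 509.6464 + 156.21771 = 665.864 → 665.86

665.86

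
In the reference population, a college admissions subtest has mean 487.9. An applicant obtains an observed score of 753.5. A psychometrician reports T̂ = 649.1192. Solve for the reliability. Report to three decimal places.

T̂ = ρX + (1 − ρ)μ  ⇒  T̂ − μ = ρ(X − μ)
ρ = (T̂ − μ)/(X − μ) = (649.1192 − 487.9) / (753.5 − 487.9) = 161.2192 / 265.6 = 0.60700

0.607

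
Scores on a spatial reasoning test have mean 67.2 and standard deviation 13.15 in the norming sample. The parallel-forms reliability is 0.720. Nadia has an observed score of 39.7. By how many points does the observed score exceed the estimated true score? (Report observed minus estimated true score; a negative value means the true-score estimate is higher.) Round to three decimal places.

T̂ = ρX + (1 − ρ)μ
  = 0.720 × 39.7 + 0.280 × 67.2
  = 28.5840 + 18.8160
  = 47.40000
  ≈ 47.4000
X − T̂ = 39.7 − 47.4000 = -7.7000 → -7.700

-7.700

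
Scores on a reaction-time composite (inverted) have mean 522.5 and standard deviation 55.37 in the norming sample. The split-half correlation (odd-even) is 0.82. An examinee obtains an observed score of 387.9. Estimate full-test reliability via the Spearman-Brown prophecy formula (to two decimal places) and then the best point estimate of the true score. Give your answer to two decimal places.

Spearman-Brown: ρ = 2r/(1 + r) = 2(0.82)/(1 + 0.82) = 1.640/1.82 = 0.9011 → 0.90
Weight the observed score by reliability and the mean by (1 − reliability): T̂ = 0.90·387.9 + 0.10·522.5 = 349.110 + 52.250 = 401.360.

401.36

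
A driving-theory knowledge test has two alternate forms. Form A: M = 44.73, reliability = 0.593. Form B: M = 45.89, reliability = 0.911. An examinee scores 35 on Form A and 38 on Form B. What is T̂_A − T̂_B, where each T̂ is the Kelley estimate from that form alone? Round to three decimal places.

T̂_A = 0.593(35) + 0.407(44.73) = 38.96011
T̂_B = 0.911(38) + 0.089(45.89) = 38.70221
T̂_A − T̂_B = 0.25790

0.258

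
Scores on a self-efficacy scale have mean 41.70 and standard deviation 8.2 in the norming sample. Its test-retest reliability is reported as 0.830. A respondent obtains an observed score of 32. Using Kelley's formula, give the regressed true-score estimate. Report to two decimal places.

T̂ = 0.830(32) + 0.170(41.70) = 26.560 + 7.08900 = 33.649 → 33.65

33.65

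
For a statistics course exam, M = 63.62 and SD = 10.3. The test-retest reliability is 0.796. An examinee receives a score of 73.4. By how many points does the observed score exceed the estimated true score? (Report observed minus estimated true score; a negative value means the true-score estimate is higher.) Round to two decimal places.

2.00

T̂ = ρX + (1 − ρ)μ
  = 0.796 × 73.4 + 0.204 × 63.62
  = 58.4264 + 12.97848
  = 71.4049
  ≈ 71.405
X − T̂ = 73.4 − 71.405 = 1.995 → 2.00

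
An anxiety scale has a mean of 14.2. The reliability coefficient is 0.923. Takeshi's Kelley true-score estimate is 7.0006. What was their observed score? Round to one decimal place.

6.4

T̂ = ρX + (1 − ρ)μ  ⇒  X = (T̂ − (1 − ρ)μ) / ρ
X = (7.0006 − 0.077 × 14.2) / 0.923 = (7.0006 − 1.0934) / 0.923 = 5.9072 / 0.923 = 6.400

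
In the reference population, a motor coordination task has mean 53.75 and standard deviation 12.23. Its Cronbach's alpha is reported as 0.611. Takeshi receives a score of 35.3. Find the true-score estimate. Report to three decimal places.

Regress the observed score toward the mean by the unreliability: T̂ = 0.611·35.3 + 0.389·53.75 = 21.5683 + 20.90875 = 42.4770.

42.477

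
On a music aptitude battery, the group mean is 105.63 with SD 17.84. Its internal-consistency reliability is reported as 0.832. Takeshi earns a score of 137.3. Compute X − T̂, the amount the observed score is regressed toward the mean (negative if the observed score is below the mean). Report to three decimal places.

5.321

T̂ = 0.832(137.3) + 0.168(105.63) = 114.2336 + 17.74584 = 131.97944 → 131.9794
X − T̂ = 137.3 − 131.9794 = 5.3206 → 5.321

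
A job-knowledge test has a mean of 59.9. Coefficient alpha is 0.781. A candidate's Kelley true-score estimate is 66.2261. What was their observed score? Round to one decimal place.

68.0

T̂ = ρX + (1 − ρ)μ  ⇒  X = (T̂ − (1 − ρ)μ) / ρ
X = (66.2261 − 0.219 × 59.9) / 0.781 = (66.2261 − 13.1181) / 0.781 = 53.1080 / 0.781 = 68.000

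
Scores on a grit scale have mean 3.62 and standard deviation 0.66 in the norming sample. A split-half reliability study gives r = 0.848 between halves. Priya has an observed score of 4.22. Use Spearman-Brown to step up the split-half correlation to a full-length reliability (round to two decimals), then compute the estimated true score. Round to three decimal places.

4.172

Spearman-Brown: ρ = 2r/(1 + r) = 2(0.848)/(1 + 0.848) = 1.6960/1.848 = 0.9177 → 0.92
T̂ = 0.92(4.22) + 0.08(3.62) = 3.8824 + 0.2896 = 4.1720 → 4.172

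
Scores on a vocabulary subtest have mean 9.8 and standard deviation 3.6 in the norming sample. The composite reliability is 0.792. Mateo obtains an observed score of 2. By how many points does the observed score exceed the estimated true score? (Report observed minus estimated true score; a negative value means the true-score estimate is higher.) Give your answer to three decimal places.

-1.622

Kelley's formula gives T̂ = 0.792·2 + 0.208·9.8 = 1.584 + 2.0384 = 3.62240.
X − T̂ = 2 − 3.6224 = -1.6224 → -1.622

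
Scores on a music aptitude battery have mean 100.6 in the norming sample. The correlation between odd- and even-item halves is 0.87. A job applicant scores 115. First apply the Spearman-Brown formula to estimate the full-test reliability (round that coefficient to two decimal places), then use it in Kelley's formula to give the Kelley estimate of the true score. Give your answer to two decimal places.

Spearman-Brown: ρ = 2r/(1 + r) = 2(0.87)/(1 + 0.87) = 1.740/1.87 = 0.9305 → 0.93
T̂ = ρX + (1 − ρ)μ
  = 0.93 × 115 + 0.07 × 100.6
  = 106.95 + 7.042
  = 113.992
  ≈ 113.99

113.99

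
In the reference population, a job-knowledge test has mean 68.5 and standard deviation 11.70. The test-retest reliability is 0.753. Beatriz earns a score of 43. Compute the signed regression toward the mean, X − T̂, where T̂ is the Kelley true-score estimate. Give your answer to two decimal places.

-6.30

T̂ = ρX + (1 − ρ)μ
  = 0.753 × 43 + 0.247 × 68.5
  = 32.379 + 16.9195
  = 49.2985
  ≈ 49.298
X − T̂ = 43 − 49.298 = -6.298 → -6.30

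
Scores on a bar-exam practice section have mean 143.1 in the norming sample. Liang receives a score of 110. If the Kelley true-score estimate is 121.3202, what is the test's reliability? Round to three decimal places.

T̂ = ρX + (1 − ρ)μ  ⇒  T̂ − μ = ρ(X − μ)
ρ = (T̂ − μ)/(X − μ) = (121.3202 − 143.1) / (110 − 143.1) = -21.7798 / -33.1 = 0.65800

0.658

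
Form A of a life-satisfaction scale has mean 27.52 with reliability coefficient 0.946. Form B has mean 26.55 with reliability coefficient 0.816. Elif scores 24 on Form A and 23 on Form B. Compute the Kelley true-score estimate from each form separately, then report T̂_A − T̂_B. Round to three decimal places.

0.537

T̂_A = 0.946(24) + 0.054(27.52) = 24.19008
T̂_B = 0.816(23) + 0.184(26.55) = 23.65320
T̂_A − T̂_B = 0.53688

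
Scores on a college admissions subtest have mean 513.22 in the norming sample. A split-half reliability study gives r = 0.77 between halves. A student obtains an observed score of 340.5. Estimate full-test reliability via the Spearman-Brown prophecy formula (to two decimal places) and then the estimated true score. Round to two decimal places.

Spearman-Brown: ρ = 2r/(1 + r) = 2(0.77)/(1 + 0.77) = 1.540/1.77 = 0.8701 → 0.87
Kelley's formula gives T̂ = 0.87·340.5 + 0.13·513.22 = 296.235 + 66.7186 = 362.954.

362.95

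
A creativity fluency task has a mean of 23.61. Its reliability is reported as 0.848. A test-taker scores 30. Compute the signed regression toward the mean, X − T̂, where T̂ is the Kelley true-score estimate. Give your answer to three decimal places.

0.971

T̂ = 0.848(30) + 0.152(23.61) = 25.440 + 3.58872 = 29.02872 → 29.0287
X − T̂ = 30 − 29.0287 = 0.9713 → 0.971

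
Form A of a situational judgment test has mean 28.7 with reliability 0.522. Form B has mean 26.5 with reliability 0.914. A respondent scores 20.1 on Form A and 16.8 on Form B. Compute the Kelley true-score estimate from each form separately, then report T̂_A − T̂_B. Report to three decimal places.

6.577

T̂_A = 0.522(20.1) + 0.478(28.7) = 24.21080
T̂_B = 0.914(16.8) + 0.086(26.5) = 17.63420
T̂_A − T̂_B = 6.57660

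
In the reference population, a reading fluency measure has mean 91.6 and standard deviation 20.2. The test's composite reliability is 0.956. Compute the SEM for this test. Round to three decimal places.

SEM = SD · √(1 − ρ) = 20.2 × √0.044 = 20.2 × 0.2098 = 4.2372

4.237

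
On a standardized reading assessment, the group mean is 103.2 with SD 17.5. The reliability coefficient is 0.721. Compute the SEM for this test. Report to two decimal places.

9.24

SEM = SD · √(1 − ρ) = 17.5 × √0.279 = 17.5 × 0.5282 = 9.244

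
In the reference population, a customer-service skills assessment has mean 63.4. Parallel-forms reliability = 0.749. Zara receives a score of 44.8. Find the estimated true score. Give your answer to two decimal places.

49.47

Weight the observed score by reliability and the mean by (1 − reliability): T̂ = 0.749·44.8 + 0.251·63.4 = 33.5552 + 15.9134 = 49.469.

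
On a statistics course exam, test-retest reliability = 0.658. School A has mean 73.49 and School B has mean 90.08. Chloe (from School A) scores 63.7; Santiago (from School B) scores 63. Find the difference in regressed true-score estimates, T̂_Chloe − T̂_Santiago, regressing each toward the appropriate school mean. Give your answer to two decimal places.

-5.21

T̂_Chloe = 0.658(63.7) + 0.342(73.49) = 67.0482
T̂_Santiago = 0.658(63) + 0.342(90.08) = 72.2614
Difference = 67.0482 − 72.2614 = -5.2132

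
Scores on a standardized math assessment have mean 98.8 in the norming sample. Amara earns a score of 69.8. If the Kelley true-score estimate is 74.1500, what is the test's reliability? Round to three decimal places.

0.850

T̂ = ρX + (1 − ρ)μ  ⇒  T̂ − μ = ρ(X − μ)
ρ = (T̂ − μ)/(X − μ) = (74.1500 − 98.8) / (69.8 − 98.8) = -24.6500 / -29.0 = 0.85000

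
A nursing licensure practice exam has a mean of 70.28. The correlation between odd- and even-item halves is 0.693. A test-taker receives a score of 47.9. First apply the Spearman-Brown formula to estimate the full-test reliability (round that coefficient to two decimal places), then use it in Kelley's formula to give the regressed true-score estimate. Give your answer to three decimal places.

Spearman-Brown: ρ = 2r/(1 + r) = 2(0.693)/(1 + 0.693) = 1.3860/1.693 = 0.8187 → 0.82
T̂ = ρX + (1 − ρ)μ
  = 0.82 × 47.9 + 0.18 × 70.28
  = 39.278 + 12.6504
  = 51.9284
  ≈ 51.928

51.928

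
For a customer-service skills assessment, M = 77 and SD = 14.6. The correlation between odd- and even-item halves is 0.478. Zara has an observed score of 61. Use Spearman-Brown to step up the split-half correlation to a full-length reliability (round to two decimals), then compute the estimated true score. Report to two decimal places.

66.60

Spearman-Brown: ρ = 2r/(1 + r) = 2(0.478)/(1 + 0.478) = 0.9560/1.478 = 0.6468 → 0.65
T̂ = ρX + (1 − ρ)μ
  = 0.65 × 61 + 0.35 × 77
  = 39.65 + 26.95
  = 66.600
  ≈ 66.60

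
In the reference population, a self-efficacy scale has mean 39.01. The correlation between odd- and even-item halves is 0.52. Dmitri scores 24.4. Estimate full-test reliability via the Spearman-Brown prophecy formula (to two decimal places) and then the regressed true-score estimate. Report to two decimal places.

29.08

Spearman-Brown: ρ = 2r/(1 + r) = 2(0.52)/(1 + 0.52) = 1.040/1.52 = 0.6842 → 0.68
T̂ = ρX + (1 − ρ)μ
  = 0.68 × 24.4 + 0.32 × 39.01
  = 16.592 + 12.4832
  = 29.075
  ≈ 29.08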